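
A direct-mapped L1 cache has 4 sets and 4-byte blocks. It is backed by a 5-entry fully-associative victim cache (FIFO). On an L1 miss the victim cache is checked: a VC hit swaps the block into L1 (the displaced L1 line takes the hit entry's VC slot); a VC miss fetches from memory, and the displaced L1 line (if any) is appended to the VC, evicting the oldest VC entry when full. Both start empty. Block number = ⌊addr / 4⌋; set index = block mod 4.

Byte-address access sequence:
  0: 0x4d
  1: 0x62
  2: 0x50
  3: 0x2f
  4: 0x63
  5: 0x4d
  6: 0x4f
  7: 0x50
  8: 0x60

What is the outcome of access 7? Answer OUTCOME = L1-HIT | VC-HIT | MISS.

OUTCOME = VC-HIT

#0 0x4d→b19/s3 MISS; vc=[]
#1 0x62→b24/s0 MISS; vc=[]
#2 0x50→b20/s0 MISS; vc=[24]
#3 0x2f→b11/s3 MISS; vc=[24,19]
#4 0x63→b24/s0 VC-HIT; vc=[20,19]
#5 0x4d→b19/s3 VC-HIT; vc=[20,11]
#6 0x4f→b19/s3 L1-HIT; vc=[20,11]
#7 0x50→b20/s0 VC-HIT; vc=[24,11]
#8 0x60→b24/s0 VC-HIT; vc=[20,11]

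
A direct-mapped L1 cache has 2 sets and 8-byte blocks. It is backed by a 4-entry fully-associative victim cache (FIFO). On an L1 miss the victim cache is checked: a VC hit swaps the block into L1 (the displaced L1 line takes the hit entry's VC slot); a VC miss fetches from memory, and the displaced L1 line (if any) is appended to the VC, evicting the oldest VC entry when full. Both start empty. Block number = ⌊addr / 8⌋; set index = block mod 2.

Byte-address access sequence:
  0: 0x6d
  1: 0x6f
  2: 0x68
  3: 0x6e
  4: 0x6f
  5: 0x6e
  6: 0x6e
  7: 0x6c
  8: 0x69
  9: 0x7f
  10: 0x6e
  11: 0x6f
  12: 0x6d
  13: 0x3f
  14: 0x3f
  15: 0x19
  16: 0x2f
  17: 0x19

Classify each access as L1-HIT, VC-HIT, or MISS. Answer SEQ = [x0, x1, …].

#0 0x6d→b13/s1 MISS; vc=[]
#1 0x6f→b13/s1 L1-HIT; vc=[]
#2 0x68→b13/s1 L1-HIT; vc=[]
#3 0x6e→b13/s1 L1-HIT; vc=[]
#4 0x6f→b13/s1 L1-HIT; vc=[]
#5 0x6e→b13/s1 L1-HIT; vc=[]
#6 0x6e→b13/s1 L1-HIT; vc=[]
#7 0x6c→b13/s1 L1-HIT; vc=[]
#8 0x69→b13/s1 L1-HIT; vc=[]
#9 0x7f→b15/s1 MISS; vc=[13]
#10 0x6e→b13/s1 VC-HIT; vc=[15]
#11 0x6f→b13/s1 L1-HIT; vc=[15]
#12 0x6d→b13/s1 L1-HIT; vc=[15]
#13 0x3f→b7/s1 MISS; vc=[15,13]
#14 0x3f→b7/s1 L1-HIT; vc=[15,13]
#15 0x19→b3/s1 MISS; vc=[15,13,7]
#16 0x2f→b5/s1 MISS; vc=[15,13,7,3]
#17 0x19→b3/s1 VC-HIT; vc=[15,13,7,5]

SEQ = [MISS, L1-HIT, L1-HIT, L1-HIT, L1-HIT, L1-HIT, L1-HIT, L1-HIT, L1-HIT, MISS, VC-HIT, L1-HIT, L1-HIT, MISS, L1-HIT, MISS, MISS, VC-HIT]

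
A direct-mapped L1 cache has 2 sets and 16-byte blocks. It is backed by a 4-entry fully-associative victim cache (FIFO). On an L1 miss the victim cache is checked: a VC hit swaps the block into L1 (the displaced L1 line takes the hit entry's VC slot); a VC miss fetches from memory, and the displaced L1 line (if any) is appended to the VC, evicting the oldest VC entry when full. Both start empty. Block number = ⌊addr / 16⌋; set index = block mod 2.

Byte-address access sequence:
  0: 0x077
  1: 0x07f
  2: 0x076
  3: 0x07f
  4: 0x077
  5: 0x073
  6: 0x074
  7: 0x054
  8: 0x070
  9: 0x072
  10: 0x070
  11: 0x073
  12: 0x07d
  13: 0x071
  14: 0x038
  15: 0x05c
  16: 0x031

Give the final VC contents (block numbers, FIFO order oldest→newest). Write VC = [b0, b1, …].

  [0] addr=0x77 blk=7 s=1: MISS | VC []
  [1] addr=0x7f blk=7 s=1: L1-HIT | VC []
  [2] addr=0x76 blk=7 s=1: L1-HIT | VC []
  [3] addr=0x7f blk=7 s=1: L1-HIT | VC []
  [4] addr=0x77 blk=7 s=1: L1-HIT | VC []
  [5] addr=0x73 blk=7 s=1: L1-HIT | VC []
  [6] addr=0x74 blk=7 s=1: L1-HIT | VC []
  [7] addr=0x54 blk=5 s=1: MISS | VC [7]
  [8] addr=0x70 blk=7 s=1: VC-HIT | VC [5]
  [9] addr=0x72 blk=7 s=1: L1-HIT | VC [5]
  [10] addr=0x70 blk=7 s=1: L1-HIT | VC [5]
  [11] addr=0x73 blk=7 s=1: L1-HIT | VC [5]
  [12] addr=0x7d blk=7 s=1: L1-HIT | VC [5]
  [13] addr=0x71 blk=7 s=1: L1-HIT | VC [5]
  [14] addr=0x38 blk=3 s=1: MISS | VC [5, 7]
  [15] addr=0x5c blk=5 s=1: VC-HIT | VC [3, 7]
  [16] addr=0x31 blk=3 s=1: VC-HIT | VC [5, 7]

VC = [5, 7]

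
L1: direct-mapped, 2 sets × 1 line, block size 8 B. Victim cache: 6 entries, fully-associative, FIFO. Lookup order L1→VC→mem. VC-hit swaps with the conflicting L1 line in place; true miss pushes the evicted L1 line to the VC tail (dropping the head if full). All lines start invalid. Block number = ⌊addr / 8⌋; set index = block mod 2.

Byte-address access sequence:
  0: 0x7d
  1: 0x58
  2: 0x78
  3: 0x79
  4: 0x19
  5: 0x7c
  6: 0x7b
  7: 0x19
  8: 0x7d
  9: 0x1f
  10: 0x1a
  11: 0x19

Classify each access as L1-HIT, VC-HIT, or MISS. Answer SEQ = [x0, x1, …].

  [0] addr=0x7d blk=15 s=1: MISS | VC []
  [1] addr=0x58 blk=11 s=1: MISS | VC [15]
  [2] addr=0x78 blk=15 s=1: VC-HIT | VC [11]
  [3] addr=0x79 blk=15 s=1: L1-HIT | VC [11]
  [4] addr=0x19 blk=3 s=1: MISS | VC [11, 15]
  [5] addr=0x7c blk=15 s=1: VC-HIT | VC [11, 3]
  [6] addr=0x7b blk=15 s=1: L1-HIT | VC [11, 3]
  [7] addr=0x19 blk=3 s=1: VC-HIT | VC [11, 15]
  [8] addr=0x7d blk=15 s=1: VC-HIT | VC [11, 3]
  [9] addr=0x1f blk=3 s=1: VC-HIT | VC [11, 15]
  [10] addr=0x1a blk=3 s=1: L1-HIT | VC [11, 15]
  [11] addr=0x19 blk=3 s=1: L1-HIT | VC [11, 15]

SEQ = [MISS, MISS, VC-HIT, L1-HIT, MISS, VC-HIT, L1-HIT, VC-HIT, VC-HIT, VC-HIT, L1-HIT, L1-HIT]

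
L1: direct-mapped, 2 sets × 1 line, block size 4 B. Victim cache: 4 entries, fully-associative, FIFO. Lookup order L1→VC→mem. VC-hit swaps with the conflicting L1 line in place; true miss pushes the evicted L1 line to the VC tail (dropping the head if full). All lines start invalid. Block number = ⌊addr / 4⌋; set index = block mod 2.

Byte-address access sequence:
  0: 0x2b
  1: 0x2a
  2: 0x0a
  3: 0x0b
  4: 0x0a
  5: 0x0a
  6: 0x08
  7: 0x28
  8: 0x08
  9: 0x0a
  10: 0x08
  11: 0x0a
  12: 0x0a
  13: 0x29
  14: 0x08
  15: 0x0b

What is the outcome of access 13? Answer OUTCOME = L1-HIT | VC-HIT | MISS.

#0 0x2b→b10/s0 MISS; vc=[]
#1 0x2a→b10/s0 L1-HIT; vc=[]
#2 0xa→b2/s0 MISS; vc=[10]
#3 0xb→b2/s0 L1-HIT; vc=[10]
#4 0xa→b2/s0 L1-HIT; vc=[10]
#5 0xa→b2/s0 L1-HIT; vc=[10]
#6 0x8→b2/s0 L1-HIT; vc=[10]
#7 0x28→b10/s0 VC-HIT; vc=[2]
#8 0x8→b2/s0 VC-HIT; vc=[10]
#9 0xa→b2/s0 L1-HIT; vc=[10]
#10 0x8→b2/s0 L1-HIT; vc=[10]
#11 0xa→b2/s0 L1-HIT; vc=[10]
#12 0xa→b2/s0 L1-HIT; vc=[10]
#13 0x29→b10/s0 VC-HIT; vc=[2]
#14 0x8→b2/s0 VC-HIT; vc=[10]
#15 0xb→b2/s0 L1-HIT; vc=[10]

OUTCOME = VC-HIT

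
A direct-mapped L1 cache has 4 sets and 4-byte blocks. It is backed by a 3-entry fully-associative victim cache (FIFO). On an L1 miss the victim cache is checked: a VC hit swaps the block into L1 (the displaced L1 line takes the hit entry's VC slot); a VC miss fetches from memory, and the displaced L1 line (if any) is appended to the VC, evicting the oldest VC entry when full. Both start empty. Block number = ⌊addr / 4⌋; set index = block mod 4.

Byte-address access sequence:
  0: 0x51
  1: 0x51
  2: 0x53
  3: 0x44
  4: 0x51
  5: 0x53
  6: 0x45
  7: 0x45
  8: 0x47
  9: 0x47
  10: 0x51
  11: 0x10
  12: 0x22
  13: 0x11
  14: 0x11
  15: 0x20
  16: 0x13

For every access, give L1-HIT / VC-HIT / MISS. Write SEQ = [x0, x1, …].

0: 0x51 (blk 20, set 0) → MISS  vc=[]
1: 0x51 (blk 20, set 0) → L1-HIT  vc=[]
2: 0x53 (blk 20, set 0) → L1-HIT  vc=[]
3: 0x44 (blk 17, set 1) → MISS  vc=[]
4: 0x51 (blk 20, set 0) → L1-HIT  vc=[]
5: 0x53 (blk 20, set 0) → L1-HIT  vc=[]
6: 0x45 (blk 17, set 1) → L1-HIT  vc=[]
7: 0x45 (blk 17, set 1) → L1-HIT  vc=[]
8: 0x47 (blk 17, set 1) → L1-HIT  vc=[]
9: 0x47 (blk 17, set 1) → L1-HIT  vc=[]
10: 0x51 (blk 20, set 0) → L1-HIT  vc=[]
11: 0x10 (blk 4, set 0) → MISS  vc=[20]
12: 0x22 (blk 8, set 0) → MISS  vc=[20, 4]
13: 0x11 (blk 4, set 0) → VC-HIT  vc=[20, 8]
14: 0x11 (blk 4, set 0) → L1-HIT  vc=[20, 8]
15: 0x20 (blk 8, set 0) → VC-HIT  vc=[20, 4]
16: 0x13 (blk 4, set 0) → VC-HIT  vc=[20, 8]

SEQ = [MISS, L1-HIT, L1-HIT, MISS, L1-HIT, L1-HIT, L1-HIT, L1-HIT, L1-HIT, L1-HIT, L1-HIT, MISS, MISS, VC-HIT, L1-HIT, VC-HIT, VC-HIT]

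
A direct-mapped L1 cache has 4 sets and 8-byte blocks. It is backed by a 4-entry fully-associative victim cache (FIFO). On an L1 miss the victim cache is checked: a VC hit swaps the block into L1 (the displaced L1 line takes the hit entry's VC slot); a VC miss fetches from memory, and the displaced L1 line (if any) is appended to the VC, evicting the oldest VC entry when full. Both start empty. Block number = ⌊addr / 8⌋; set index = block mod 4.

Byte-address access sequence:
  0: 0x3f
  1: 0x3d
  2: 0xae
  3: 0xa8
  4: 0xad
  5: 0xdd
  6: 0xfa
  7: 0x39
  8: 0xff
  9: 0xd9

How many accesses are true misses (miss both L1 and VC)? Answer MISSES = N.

MISSES = 4

  [0] addr=0x3f blk=7 s=3: MISS | VC []
  [1] addr=0x3d blk=7 s=3: L1-HIT | VC []
  [2] addr=0xae blk=21 s=1: MISS | VC []
  [3] addr=0xa8 blk=21 s=1: L1-HIT | VC []
  [4] addr=0xad blk=21 s=1: L1-HIT | VC []
  [5] addr=0xdd blk=27 s=3: MISS | VC [7]
  [6] addr=0xfa blk=31 s=3: MISS | VC [7, 27]
  [7] addr=0x39 blk=7 s=3: VC-HIT | VC [31, 27]
  [8] addr=0xff blk=31 s=3: VC-HIT | VC [7, 27]
  [9] addr=0xd9 blk=27 s=3: VC-HIT | VC [7, 31]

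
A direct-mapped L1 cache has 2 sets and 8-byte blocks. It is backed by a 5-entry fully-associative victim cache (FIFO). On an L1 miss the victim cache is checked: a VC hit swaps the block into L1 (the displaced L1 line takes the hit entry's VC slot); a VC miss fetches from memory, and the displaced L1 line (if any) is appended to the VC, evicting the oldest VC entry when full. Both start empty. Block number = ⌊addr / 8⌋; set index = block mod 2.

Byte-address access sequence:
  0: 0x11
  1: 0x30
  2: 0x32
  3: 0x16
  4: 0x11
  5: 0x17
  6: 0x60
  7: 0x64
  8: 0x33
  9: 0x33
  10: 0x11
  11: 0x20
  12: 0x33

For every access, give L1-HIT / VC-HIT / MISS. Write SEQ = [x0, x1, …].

  [0] addr=0x11 blk=2 s=0: MISS | VC []
  [1] addr=0x30 blk=6 s=0: MISS | VC [2]
  [2] addr=0x32 blk=6 s=0: L1-HIT | VC [2]
  [3] addr=0x16 blk=2 s=0: VC-HIT | VC [6]
  [4] addr=0x11 blk=2 s=0: L1-HIT | VC [6]
  [5] addr=0x17 blk=2 s=0: L1-HIT | VC [6]
  [6] addr=0x60 blk=12 s=0: MISS | VC [6, 2]
  [7] addr=0x64 blk=12 s=0: L1-HIT | VC [6, 2]
  [8] addr=0x33 blk=6 s=0: VC-HIT | VC [12, 2]
  [9] addr=0x33 blk=6 s=0: L1-HIT | VC [12, 2]
  [10] addr=0x11 blk=2 s=0: VC-HIT | VC [12, 6]
  [11] addr=0x20 blk=4 s=0: MISS | VC [12, 6, 2]
  [12] addr=0x33 blk=6 s=0: VC-HIT | VC [12, 4, 2]

SEQ = [MISS, MISS, L1-HIT, VC-HIT, L1-HIT, L1-HIT, MISS, L1-HIT, VC-HIT, L1-HIT, VC-HIT, MISS, VC-HIT]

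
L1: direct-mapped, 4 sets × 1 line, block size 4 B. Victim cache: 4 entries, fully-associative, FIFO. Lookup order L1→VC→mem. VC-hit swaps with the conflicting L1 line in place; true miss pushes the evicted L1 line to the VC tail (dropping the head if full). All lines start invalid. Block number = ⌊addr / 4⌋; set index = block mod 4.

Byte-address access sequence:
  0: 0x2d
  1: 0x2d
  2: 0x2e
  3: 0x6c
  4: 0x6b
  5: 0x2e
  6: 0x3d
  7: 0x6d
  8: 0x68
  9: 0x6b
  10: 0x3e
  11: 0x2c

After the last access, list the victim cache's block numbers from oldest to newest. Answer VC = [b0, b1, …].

VC = [27, 15]

  [0] addr=0x2d blk=11 s=3: MISS | VC []
  [1] addr=0x2d blk=11 s=3: L1-HIT | VC []
  [2] addr=0x2e blk=11 s=3: L1-HIT | VC []
  [3] addr=0x6c blk=27 s=3: MISS | VC [11]
  [4] addr=0x6b blk=26 s=2: MISS | VC [11]
  [5] addr=0x2e blk=11 s=3: VC-HIT | VC [27]
  [6] addr=0x3d blk=15 s=3: MISS | VC [27, 11]
  [7] addr=0x6d blk=27 s=3: VC-HIT | VC [15, 11]
  [8] addr=0x68 blk=26 s=2: L1-HIT | VC [15, 11]
  [9] addr=0x6b blk=26 s=2: L1-HIT | VC [15, 11]
  [10] addr=0x3e blk=15 s=3: VC-HIT | VC [27, 11]
  [11] addr=0x2c blk=11 s=3: VC-HIT | VC [27, 15]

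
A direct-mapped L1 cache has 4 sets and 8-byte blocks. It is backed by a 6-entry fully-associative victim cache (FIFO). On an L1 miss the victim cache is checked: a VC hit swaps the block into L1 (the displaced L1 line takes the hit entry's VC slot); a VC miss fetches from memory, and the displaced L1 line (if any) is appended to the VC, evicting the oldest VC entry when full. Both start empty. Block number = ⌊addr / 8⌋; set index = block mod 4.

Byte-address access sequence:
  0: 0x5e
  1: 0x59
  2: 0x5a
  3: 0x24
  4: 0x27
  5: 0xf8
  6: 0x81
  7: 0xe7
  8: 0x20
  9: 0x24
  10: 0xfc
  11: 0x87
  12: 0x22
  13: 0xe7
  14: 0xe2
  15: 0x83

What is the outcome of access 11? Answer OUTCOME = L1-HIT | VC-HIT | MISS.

0: 0x5e (blk 11, set 3) → MISS  vc=[]
1: 0x59 (blk 11, set 3) → L1-HIT  vc=[]
2: 0x5a (blk 11, set 3) → L1-HIT  vc=[]
3: 0x24 (blk 4, set 0) → MISS  vc=[]
4: 0x27 (blk 4, set 0) → L1-HIT  vc=[]
5: 0xf8 (blk 31, set 3) → MISS  vc=[11]
6: 0x81 (blk 16, set 0) → MISS  vc=[11, 4]
7: 0xe7 (blk 28, set 0) → MISS  vc=[11, 4, 16]
8: 0x20 (blk 4, set 0) → VC-HIT  vc=[11, 28, 16]
9: 0x24 (blk 4, set 0) → L1-HIT  vc=[11, 28, 16]
10: 0xfc (blk 31, set 3) → L1-HIT  vc=[11, 28, 16]
11: 0x87 (blk 16, set 0) → VC-HIT  vc=[11, 28, 4]
12: 0x22 (blk 4, set 0) → VC-HIT  vc=[11, 28, 16]
13: 0xe7 (blk 28, set 0) → VC-HIT  vc=[11, 4, 16]
14: 0xe2 (blk 28, set 0) → L1-HIT  vc=[11, 4, 16]
15: 0x83 (blk 16, set 0) → VC-HIT  vc=[11, 4, 28]

OUTCOME = VC-HIT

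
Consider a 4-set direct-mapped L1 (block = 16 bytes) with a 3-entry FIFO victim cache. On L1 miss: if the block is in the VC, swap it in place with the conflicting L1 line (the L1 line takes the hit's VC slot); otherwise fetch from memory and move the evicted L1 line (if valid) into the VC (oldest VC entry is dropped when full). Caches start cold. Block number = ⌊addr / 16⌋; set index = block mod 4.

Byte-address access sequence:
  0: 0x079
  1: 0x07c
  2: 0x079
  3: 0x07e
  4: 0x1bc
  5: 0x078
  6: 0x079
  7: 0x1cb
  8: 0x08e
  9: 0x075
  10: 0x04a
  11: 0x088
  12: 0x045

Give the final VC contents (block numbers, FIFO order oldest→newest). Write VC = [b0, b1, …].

VC = [27, 28, 8]

#0 0x79→b7/s3 MISS; vc=[]
#1 0x7c→b7/s3 L1-HIT; vc=[]
#2 0x79→b7/s3 L1-HIT; vc=[]
#3 0x7e→b7/s3 L1-HIT; vc=[]
#4 0x1bc→b27/s3 MISS; vc=[7]
#5 0x78→b7/s3 VC-HIT; vc=[27]
#6 0x79→b7/s3 L1-HIT; vc=[27]
#7 0x1cb→b28/s0 MISS; vc=[27]
#8 0x8e→b8/s0 MISS; vc=[27,28]
#9 0x75→b7/s3 L1-HIT; vc=[27,28]
#10 0x4a→b4/s0 MISS; vc=[27,28,8]
#11 0x88→b8/s0 VC-HIT; vc=[27,28,4]
#12 0x45→b4/s0 VC-HIT; vc=[27,28,8]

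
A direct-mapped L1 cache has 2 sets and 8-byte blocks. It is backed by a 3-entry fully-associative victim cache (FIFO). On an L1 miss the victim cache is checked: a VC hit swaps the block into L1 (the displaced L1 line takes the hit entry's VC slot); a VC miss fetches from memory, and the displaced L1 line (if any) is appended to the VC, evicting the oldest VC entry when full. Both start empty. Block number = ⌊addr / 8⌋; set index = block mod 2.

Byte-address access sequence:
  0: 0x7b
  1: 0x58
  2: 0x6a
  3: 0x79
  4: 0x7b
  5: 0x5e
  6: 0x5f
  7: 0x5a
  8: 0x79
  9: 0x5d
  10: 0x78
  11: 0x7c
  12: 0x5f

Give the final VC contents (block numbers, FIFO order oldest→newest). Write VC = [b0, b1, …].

0: 0x7b (blk 15, set 1) → MISS  vc=[]
1: 0x58 (blk 11, set 1) → MISS  vc=[15]
2: 0x6a (blk 13, set 1) → MISS  vc=[15, 11]
3: 0x79 (blk 15, set 1) → VC-HIT  vc=[13, 11]
4: 0x7b (blk 15, set 1) → L1-HIT  vc=[13, 11]
5: 0x5e (blk 11, set 1) → VC-HIT  vc=[13, 15]
6: 0x5f (blk 11, set 1) → L1-HIT  vc=[13, 15]
7: 0x5a (blk 11, set 1) → L1-HIT  vc=[13, 15]
8: 0x79 (blk 15, set 1) → VC-HIT  vc=[13, 11]
9: 0x5d (blk 11, set 1) → VC-HIT  vc=[13, 15]
10: 0x78 (blk 15, set 1) → VC-HIT  vc=[13, 11]
11: 0x7c (blk 15, set 1) → L1-HIT  vc=[13, 11]
12: 0x5f (blk 11, set 1) → VC-HIT  vc=[13, 15]

VC = [13, 15]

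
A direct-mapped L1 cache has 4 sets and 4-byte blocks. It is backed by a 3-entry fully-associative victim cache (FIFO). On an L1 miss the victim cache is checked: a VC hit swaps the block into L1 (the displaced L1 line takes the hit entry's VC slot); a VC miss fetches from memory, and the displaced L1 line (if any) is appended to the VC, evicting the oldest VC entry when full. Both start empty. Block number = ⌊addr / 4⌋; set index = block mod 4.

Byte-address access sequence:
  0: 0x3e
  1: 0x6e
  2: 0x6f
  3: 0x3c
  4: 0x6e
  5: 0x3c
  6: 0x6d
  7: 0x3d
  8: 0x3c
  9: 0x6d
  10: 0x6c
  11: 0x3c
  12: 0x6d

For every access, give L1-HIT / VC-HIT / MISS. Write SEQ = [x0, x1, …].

SEQ = [MISS, MISS, L1-HIT, VC-HIT, VC-HIT, VC-HIT, VC-HIT, VC-HIT, L1-HIT, VC-HIT, L1-HIT, VC-HIT, VC-HIT]

#0 0x3e→b15/s3 MISS; vc=[]
#1 0x6e→b27/s3 MISS; vc=[15]
#2 0x6f→b27/s3 L1-HIT; vc=[15]
#3 0x3c→b15/s3 VC-HIT; vc=[27]
#4 0x6e→b27/s3 VC-HIT; vc=[15]
#5 0x3c→b15/s3 VC-HIT; vc=[27]
#6 0x6d→b27/s3 VC-HIT; vc=[15]
#7 0x3d→b15/s3 VC-HIT; vc=[27]
#8 0x3c→b15/s3 L1-HIT; vc=[27]
#9 0x6d→b27/s3 VC-HIT; vc=[15]
#10 0x6c→b27/s3 L1-HIT; vc=[15]
#11 0x3c→b15/s3 VC-HIT; vc=[27]
#12 0x6d→b27/s3 VC-HIT; vc=[15]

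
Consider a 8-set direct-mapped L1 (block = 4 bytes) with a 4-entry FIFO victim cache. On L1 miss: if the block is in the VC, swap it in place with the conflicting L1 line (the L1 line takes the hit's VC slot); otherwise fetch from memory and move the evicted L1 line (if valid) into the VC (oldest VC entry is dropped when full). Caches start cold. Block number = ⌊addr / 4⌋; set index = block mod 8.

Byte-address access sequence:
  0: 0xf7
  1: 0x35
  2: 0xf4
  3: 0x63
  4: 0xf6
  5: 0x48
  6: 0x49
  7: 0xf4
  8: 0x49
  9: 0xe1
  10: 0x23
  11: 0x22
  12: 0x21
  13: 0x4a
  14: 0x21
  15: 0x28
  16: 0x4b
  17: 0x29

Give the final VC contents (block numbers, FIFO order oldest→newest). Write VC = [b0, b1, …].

#0 0xf7→b61/s5 MISS; vc=[]
#1 0x35→b13/s5 MISS; vc=[61]
#2 0xf4→b61/s5 VC-HIT; vc=[13]
#3 0x63→b24/s0 MISS; vc=[13]
#4 0xf6→b61/s5 L1-HIT; vc=[13]
#5 0x48→b18/s2 MISS; vc=[13]
#6 0x49→b18/s2 L1-HIT; vc=[13]
#7 0xf4→b61/s5 L1-HIT; vc=[13]
#8 0x49→b18/s2 L1-HIT; vc=[13]
#9 0xe1→b56/s0 MISS; vc=[13,24]
#10 0x23→b8/s0 MISS; vc=[13,24,56]
#11 0x22→b8/s0 L1-HIT; vc=[13,24,56]
#12 0x21→b8/s0 L1-HIT; vc=[13,24,56]
#13 0x4a→b18/s2 L1-HIT; vc=[13,24,56]
#14 0x21→b8/s0 L1-HIT; vc=[13,24,56]
#15 0x28→b10/s2 MISS; vc=[13,24,56,18]
#16 0x4b→b18/s2 VC-HIT; vc=[13,24,56,10]
#17 0x29→b10/s2 VC-HIT; vc=[13,24,56,18]

VC = [13, 24, 56, 18]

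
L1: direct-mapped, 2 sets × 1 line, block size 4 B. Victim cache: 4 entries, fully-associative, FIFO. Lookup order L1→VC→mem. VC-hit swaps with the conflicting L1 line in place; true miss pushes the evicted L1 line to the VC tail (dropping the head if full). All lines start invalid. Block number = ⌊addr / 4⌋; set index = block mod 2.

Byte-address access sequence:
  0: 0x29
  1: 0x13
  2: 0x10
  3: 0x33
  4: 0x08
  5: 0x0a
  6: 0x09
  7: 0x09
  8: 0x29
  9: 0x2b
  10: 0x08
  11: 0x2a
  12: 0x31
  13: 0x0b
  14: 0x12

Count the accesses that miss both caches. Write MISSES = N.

MISSES = 4

  [0] addr=0x29 blk=10 s=0: MISS | VC []
  [1] addr=0x13 blk=4 s=0: MISS | VC [10]
  [2] addr=0x10 blk=4 s=0: L1-HIT | VC [10]
  [3] addr=0x33 blk=12 s=0: MISS | VC [10, 4]
  [4] addr=0x8 blk=2 s=0: MISS | VC [10, 4, 12]
  [5] addr=0xa blk=2 s=0: L1-HIT | VC [10, 4, 12]
  [6] addr=0x9 blk=2 s=0: L1-HIT | VC [10, 4, 12]
  [7] addr=0x9 blk=2 s=0: L1-HIT | VC [10, 4, 12]
  [8] addr=0x29 blk=10 s=0: VC-HIT | VC [2, 4, 12]
  [9] addr=0x2b blk=10 s=0: L1-HIT | VC [2, 4, 12]
  [10] addr=0x8 blk=2 s=0: VC-HIT | VC [10, 4, 12]
  [11] addr=0x2a blk=10 s=0: VC-HIT | VC [2, 4, 12]
  [12] addr=0x31 blk=12 s=0: VC-HIT | VC [2, 4, 10]
  [13] addr=0xb blk=2 s=0: VC-HIT | VC [12, 4, 10]
  [14] addr=0x12 blk=4 s=0: VC-HIT | VC [12, 2, 10]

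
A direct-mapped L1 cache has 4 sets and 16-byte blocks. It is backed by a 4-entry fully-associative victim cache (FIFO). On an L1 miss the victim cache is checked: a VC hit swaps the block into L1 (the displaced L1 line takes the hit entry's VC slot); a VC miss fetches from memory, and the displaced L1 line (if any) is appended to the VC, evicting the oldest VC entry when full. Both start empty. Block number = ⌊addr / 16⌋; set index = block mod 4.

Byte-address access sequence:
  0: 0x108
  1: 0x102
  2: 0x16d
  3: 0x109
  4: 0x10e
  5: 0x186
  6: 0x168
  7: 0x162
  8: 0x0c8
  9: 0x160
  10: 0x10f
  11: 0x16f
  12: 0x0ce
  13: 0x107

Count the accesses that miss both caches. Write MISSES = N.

#0 0x108→b16/s0 MISS; vc=[]
#1 0x102→b16/s0 L1-HIT; vc=[]
#2 0x16d→b22/s2 MISS; vc=[]
#3 0x109→b16/s0 L1-HIT; vc=[]
#4 0x10e→b16/s0 L1-HIT; vc=[]
#5 0x186→b24/s0 MISS; vc=[16]
#6 0x168→b22/s2 L1-HIT; vc=[16]
#7 0x162→b22/s2 L1-HIT; vc=[16]
#8 0xc8→b12/s0 MISS; vc=[16,24]
#9 0x160→b22/s2 L1-HIT; vc=[16,24]
#10 0x10f→b16/s0 VC-HIT; vc=[12,24]
#11 0x16f→b22/s2 L1-HIT; vc=[12,24]
#12 0xce→b12/s0 VC-HIT; vc=[16,24]
#13 0x107→b16/s0 VC-HIT; vc=[12,24]

MISSES = 4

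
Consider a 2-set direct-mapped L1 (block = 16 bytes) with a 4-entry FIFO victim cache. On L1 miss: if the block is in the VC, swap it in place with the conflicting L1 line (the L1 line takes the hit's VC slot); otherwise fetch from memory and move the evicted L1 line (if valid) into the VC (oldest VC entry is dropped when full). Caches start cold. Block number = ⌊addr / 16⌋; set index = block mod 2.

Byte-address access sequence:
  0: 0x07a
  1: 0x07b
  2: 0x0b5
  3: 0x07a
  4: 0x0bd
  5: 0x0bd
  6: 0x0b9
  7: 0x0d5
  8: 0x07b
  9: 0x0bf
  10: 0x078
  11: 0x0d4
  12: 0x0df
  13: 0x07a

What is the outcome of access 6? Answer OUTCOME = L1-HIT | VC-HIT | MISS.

  [0] addr=0x7a blk=7 s=1: MISS | VC []
  [1] addr=0x7b blk=7 s=1: L1-HIT | VC []
  [2] addr=0xb5 blk=11 s=1: MISS | VC [7]
  [3] addr=0x7a blk=7 s=1: VC-HIT | VC [11]
  [4] addr=0xbd blk=11 s=1: VC-HIT | VC [7]
  [5] addr=0xbd blk=11 s=1: L1-HIT | VC [7]
  [6] addr=0xb9 blk=11 s=1: L1-HIT | VC [7]
  [7] addr=0xd5 blk=13 s=1: MISS | VC [7, 11]
  [8] addr=0x7b blk=7 s=1: VC-HIT | VC [13, 11]
  [9] addr=0xbf blk=11 s=1: VC-HIT | VC [13, 7]
  [10] addr=0x78 blk=7 s=1: VC-HIT | VC [13, 11]
  [11] addr=0xd4 blk=13 s=1: VC-HIT | VC [7, 11]
  [12] addr=0xdf blk=13 s=1: L1-HIT | VC [7, 11]
  [13] addr=0x7a blk=7 s=1: VC-HIT | VC [13, 11]

OUTCOME = L1-HIT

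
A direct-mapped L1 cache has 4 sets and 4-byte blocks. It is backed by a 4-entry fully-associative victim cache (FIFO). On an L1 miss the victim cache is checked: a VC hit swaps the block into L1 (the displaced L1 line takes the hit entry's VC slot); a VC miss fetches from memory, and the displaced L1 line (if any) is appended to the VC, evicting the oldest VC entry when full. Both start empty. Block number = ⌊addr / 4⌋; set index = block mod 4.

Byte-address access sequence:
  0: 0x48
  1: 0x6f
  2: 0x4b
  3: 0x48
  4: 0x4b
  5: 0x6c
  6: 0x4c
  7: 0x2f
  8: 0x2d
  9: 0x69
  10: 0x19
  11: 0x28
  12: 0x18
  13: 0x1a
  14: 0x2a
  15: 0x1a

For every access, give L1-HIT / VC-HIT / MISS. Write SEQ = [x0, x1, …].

SEQ = [MISS, MISS, L1-HIT, L1-HIT, L1-HIT, L1-HIT, MISS, MISS, L1-HIT, MISS, MISS, MISS, VC-HIT, L1-HIT, VC-HIT, VC-HIT]

#0 0x48→b18/s2 MISS; vc=[]
#1 0x6f→b27/s3 MISS; vc=[]
#2 0x4b→b18/s2 L1-HIT; vc=[]
#3 0x48→b18/s2 L1-HIT; vc=[]
#4 0x4b→b18/s2 L1-HIT; vc=[]
#5 0x6c→b27/s3 L1-HIT; vc=[]
#6 0x4c→b19/s3 MISS; vc=[27]
#7 0x2f→b11/s3 MISS; vc=[27,19]
#8 0x2d→b11/s3 L1-HIT; vc=[27,19]
#9 0x69→b26/s2 MISS; vc=[27,19,18]
#10 0x19→b6/s2 MISS; vc=[27,19,18,26]
#11 0x28→b10/s2 MISS; vc=[19,18,26,6]
#12 0x18→b6/s2 VC-HIT; vc=[19,18,26,10]
#13 0x1a→b6/s2 L1-HIT; vc=[19,18,26,10]
#14 0x2a→b10/s2 VC-HIT; vc=[19,18,26,6]
#15 0x1a→b6/s2 VC-HIT; vc=[19,18,26,10]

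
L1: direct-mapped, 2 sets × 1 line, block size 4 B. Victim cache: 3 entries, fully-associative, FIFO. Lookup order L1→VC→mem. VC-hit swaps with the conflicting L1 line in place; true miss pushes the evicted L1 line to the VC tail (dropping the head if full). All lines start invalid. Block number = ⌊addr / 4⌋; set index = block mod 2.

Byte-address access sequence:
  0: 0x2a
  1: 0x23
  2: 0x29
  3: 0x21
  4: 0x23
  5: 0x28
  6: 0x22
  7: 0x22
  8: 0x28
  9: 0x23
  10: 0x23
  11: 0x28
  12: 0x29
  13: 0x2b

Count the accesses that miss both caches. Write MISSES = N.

0: 0x2a (blk 10, set 0) → MISS  vc=[]
1: 0x23 (blk 8, set 0) → MISS  vc=[10]
2: 0x29 (blk 10, set 0) → VC-HIT  vc=[8]
3: 0x21 (blk 8, set 0) → VC-HIT  vc=[10]
4: 0x23 (blk 8, set 0) → L1-HIT  vc=[10]
5: 0x28 (blk 10, set 0) → VC-HIT  vc=[8]
6: 0x22 (blk 8, set 0) → VC-HIT  vc=[10]
7: 0x22 (blk 8, set 0) → L1-HIT  vc=[10]
8: 0x28 (blk 10, set 0) → VC-HIT  vc=[8]
9: 0x23 (blk 8, set 0) → VC-HIT  vc=[10]
10: 0x23 (blk 8, set 0) → L1-HIT  vc=[10]
11: 0x28 (blk 10, set 0) → VC-HIT  vc=[8]
12: 0x29 (blk 10, set 0) → L1-HIT  vc=[8]
13: 0x2b (blk 10, set 0) → L1-HIT  vc=[8]

MISSES = 2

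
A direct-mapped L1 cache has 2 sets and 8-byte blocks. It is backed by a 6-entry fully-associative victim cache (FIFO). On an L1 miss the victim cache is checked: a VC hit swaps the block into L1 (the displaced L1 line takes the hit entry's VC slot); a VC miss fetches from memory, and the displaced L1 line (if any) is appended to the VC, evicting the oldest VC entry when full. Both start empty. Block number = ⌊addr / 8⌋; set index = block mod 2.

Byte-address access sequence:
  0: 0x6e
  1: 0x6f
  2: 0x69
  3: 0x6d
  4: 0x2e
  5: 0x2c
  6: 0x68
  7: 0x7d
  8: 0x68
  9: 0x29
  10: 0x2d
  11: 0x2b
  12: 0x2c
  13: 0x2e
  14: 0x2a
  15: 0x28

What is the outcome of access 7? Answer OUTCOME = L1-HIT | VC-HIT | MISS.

OUTCOME = MISS

  [0] addr=0x6e blk=13 s=1: MISS | VC []
  [1] addr=0x6f blk=13 s=1: L1-HIT | VC []
  [2] addr=0x69 blk=13 s=1: L1-HIT | VC []
  [3] addr=0x6d blk=13 s=1: L1-HIT | VC []
  [4] addr=0x2e blk=5 s=1: MISS | VC [13]
  [5] addr=0x2c blk=5 s=1: L1-HIT | VC [13]
  [6] addr=0x68 blk=13 s=1: VC-HIT | VC [5]
  [7] addr=0x7d blk=15 s=1: MISS | VC [5, 13]
  [8] addr=0x68 blk=13 s=1: VC-HIT | VC [5, 15]
  [9] addr=0x29 blk=5 s=1: VC-HIT | VC [13, 15]
  [10] addr=0x2d blk=5 s=1: L1-HIT | VC [13, 15]
  [11] addr=0x2b blk=5 s=1: L1-HIT | VC [13, 15]
  [12] addr=0x2c blk=5 s=1: L1-HIT | VC [13, 15]
  [13] addr=0x2e blk=5 s=1: L1-HIT | VC [13, 15]
  [14] addr=0x2a blk=5 s=1: L1-HIT | VC [13, 15]
  [15] addr=0x28 blk=5 s=1: L1-HIT | VC [13, 15]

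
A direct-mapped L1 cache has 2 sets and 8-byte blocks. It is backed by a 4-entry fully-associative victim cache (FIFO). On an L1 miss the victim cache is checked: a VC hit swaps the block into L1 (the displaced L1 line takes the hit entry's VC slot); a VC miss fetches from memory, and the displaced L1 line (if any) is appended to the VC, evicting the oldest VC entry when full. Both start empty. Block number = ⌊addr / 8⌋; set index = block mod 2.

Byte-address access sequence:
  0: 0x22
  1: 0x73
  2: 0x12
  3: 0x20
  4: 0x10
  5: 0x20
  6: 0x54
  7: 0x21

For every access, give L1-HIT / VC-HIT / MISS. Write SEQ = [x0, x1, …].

SEQ = [MISS, MISS, MISS, VC-HIT, VC-HIT, VC-HIT, MISS, VC-HIT]

0: 0x22 (blk 4, set 0) → MISS  vc=[]
1: 0x73 (blk 14, set 0) → MISS  vc=[4]
2: 0x12 (blk 2, set 0) → MISS  vc=[4, 14]
3: 0x20 (blk 4, set 0) → VC-HIT  vc=[2, 14]
4: 0x10 (blk 2, set 0) → VC-HIT  vc=[4, 14]
5: 0x20 (blk 4, set 0) → VC-HIT  vc=[2, 14]
6: 0x54 (blk 10, set 0) → MISS  vc=[2, 14, 4]
7: 0x21 (blk 4, set 0) → VC-HIT  vc=[2, 14, 10]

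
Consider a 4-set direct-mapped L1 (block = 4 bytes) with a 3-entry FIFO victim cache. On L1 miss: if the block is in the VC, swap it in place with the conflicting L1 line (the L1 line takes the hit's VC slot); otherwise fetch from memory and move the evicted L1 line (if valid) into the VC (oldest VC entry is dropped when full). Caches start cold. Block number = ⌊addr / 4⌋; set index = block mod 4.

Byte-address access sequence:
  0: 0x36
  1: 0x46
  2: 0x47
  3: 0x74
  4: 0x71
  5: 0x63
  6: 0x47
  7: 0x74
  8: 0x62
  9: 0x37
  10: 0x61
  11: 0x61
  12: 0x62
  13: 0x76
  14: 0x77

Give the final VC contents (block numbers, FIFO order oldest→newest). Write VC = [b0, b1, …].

VC = [13, 17, 28]

0: 0x36 (blk 13, set 1) → MISS  vc=[]
1: 0x46 (blk 17, set 1) → MISS  vc=[13]
2: 0x47 (blk 17, set 1) → L1-HIT  vc=[13]
3: 0x74 (blk 29, set 1) → MISS  vc=[13, 17]
4: 0x71 (blk 28, set 0) → MISS  vc=[13, 17]
5: 0x63 (blk 24, set 0) → MISS  vc=[13, 17, 28]
6: 0x47 (blk 17, set 1) → VC-HIT  vc=[13, 29, 28]
7: 0x74 (blk 29, set 1) → VC-HIT  vc=[13, 17, 28]
8: 0x62 (blk 24, set 0) → L1-HIT  vc=[13, 17, 28]
9: 0x37 (blk 13, set 1) → VC-HIT  vc=[29, 17, 28]
10: 0x61 (blk 24, set 0) → L1-HIT  vc=[29, 17, 28]
11: 0x61 (blk 24, set 0) → L1-HIT  vc=[29, 17, 28]
12: 0x62 (blk 24, set 0) → L1-HIT  vc=[29, 17, 28]
13: 0x76 (blk 29, set 1) → VC-HIT  vc=[13, 17, 28]
14: 0x77 (blk 29, set 1) → L1-HIT  vc=[13, 17, 28]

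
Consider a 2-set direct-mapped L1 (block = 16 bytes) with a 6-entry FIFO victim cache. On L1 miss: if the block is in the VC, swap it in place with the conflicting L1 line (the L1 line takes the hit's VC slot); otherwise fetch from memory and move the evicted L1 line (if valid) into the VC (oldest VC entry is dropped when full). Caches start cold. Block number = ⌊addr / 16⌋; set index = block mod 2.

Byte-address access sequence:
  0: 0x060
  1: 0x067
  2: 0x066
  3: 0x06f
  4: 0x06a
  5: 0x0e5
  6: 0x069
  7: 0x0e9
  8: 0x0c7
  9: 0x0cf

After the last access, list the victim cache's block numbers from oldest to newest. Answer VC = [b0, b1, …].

#0 0x60→b6/s0 MISS; vc=[]
#1 0x67→b6/s0 L1-HIT; vc=[]
#2 0x66→b6/s0 L1-HIT; vc=[]
#3 0x6f→b6/s0 L1-HIT; vc=[]
#4 0x6a→b6/s0 L1-HIT; vc=[]
#5 0xe5→b14/s0 MISS; vc=[6]
#6 0x69→b6/s0 VC-HIT; vc=[14]
#7 0xe9→b14/s0 VC-HIT; vc=[6]
#8 0xc7→b12/s0 MISS; vc=[6,14]
#9 0xcf→b12/s0 L1-HIT; vc=[6,14]

VC = [6, 14]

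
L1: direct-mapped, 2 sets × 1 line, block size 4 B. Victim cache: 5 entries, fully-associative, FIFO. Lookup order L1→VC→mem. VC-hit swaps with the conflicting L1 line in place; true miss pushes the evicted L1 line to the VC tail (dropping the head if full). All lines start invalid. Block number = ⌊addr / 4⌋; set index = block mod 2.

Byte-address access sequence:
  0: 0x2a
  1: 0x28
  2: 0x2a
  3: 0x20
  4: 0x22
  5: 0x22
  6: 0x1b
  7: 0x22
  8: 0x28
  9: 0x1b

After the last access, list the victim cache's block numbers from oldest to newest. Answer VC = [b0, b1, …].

VC = [8, 10]

  [0] addr=0x2a blk=10 s=0: MISS | VC []
  [1] addr=0x28 blk=10 s=0: L1-HIT | VC []
  [2] addr=0x2a blk=10 s=0: L1-HIT | VC []
  [3] addr=0x20 blk=8 s=0: MISS | VC [10]
  [4] addr=0x22 blk=8 s=0: L1-HIT | VC [10]
  [5] addr=0x22 blk=8 s=0: L1-HIT | VC [10]
  [6] addr=0x1b blk=6 s=0: MISS | VC [10, 8]
  [7] addr=0x22 blk=8 s=0: VC-HIT | VC [10, 6]
  [8] addr=0x28 blk=10 s=0: VC-HIT | VC [8, 6]
  [9] addr=0x1b blk=6 s=0: VC-HIT | VC [8, 10]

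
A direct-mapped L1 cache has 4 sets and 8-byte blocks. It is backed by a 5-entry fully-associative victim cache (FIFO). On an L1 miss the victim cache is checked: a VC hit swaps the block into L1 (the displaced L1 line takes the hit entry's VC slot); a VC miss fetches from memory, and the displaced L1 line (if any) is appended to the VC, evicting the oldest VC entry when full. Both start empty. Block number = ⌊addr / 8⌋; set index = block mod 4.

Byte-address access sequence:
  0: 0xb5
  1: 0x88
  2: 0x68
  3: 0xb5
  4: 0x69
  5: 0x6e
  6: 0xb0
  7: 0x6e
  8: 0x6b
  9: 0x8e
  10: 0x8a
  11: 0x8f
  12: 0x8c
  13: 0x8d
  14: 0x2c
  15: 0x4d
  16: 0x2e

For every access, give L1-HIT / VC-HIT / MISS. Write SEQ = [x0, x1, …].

0: 0xb5 (blk 22, set 2) → MISS  vc=[]
1: 0x88 (blk 17, set 1) → MISS  vc=[]
2: 0x68 (blk 13, set 1) → MISS  vc=[17]
3: 0xb5 (blk 22, set 2) → L1-HIT  vc=[17]
4: 0x69 (blk 13, set 1) → L1-HIT  vc=[17]
5: 0x6e (blk 13, set 1) → L1-HIT  vc=[17]
6: 0xb0 (blk 22, set 2) → L1-HIT  vc=[17]
7: 0x6e (blk 13, set 1) → L1-HIT  vc=[17]
8: 0x6b (blk 13, set 1) → L1-HIT  vc=[17]
9: 0x8e (blk 17, set 1) → VC-HIT  vc=[13]
10: 0x8a (blk 17, set 1) → L1-HIT  vc=[13]
11: 0x8f (blk 17, set 1) → L1-HIT  vc=[13]
12: 0x8c (blk 17, set 1) → L1-HIT  vc=[13]
13: 0x8d (blk 17, set 1) → L1-HIT  vc=[13]
14: 0x2c (blk 5, set 1) → MISS  vc=[13, 17]
15: 0x4d (blk 9, set 1) → MISS  vc=[13, 17, 5]
16: 0x2e (blk 5, set 1) → VC-HIT  vc=[13, 17, 9]

SEQ = [MISS, MISS, MISS, L1-HIT, L1-HIT, L1-HIT, L1-HIT, L1-HIT, L1-HIT, VC-HIT, L1-HIT, L1-HIT, L1-HIT, L1-HIT, MISS, MISS, VC-HIT]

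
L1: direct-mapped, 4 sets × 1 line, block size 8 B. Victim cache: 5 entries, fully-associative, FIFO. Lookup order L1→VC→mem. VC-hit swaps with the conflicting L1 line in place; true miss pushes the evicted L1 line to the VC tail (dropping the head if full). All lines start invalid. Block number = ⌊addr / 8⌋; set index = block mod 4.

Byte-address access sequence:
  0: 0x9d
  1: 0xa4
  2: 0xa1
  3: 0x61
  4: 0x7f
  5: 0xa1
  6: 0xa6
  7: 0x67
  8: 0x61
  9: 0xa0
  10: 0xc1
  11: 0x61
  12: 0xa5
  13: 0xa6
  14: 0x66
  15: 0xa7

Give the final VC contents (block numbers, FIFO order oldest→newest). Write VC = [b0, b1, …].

VC = [24, 19, 12]

#0 0x9d→b19/s3 MISS; vc=[]
#1 0xa4→b20/s0 MISS; vc=[]
#2 0xa1→b20/s0 L1-HIT; vc=[]
#3 0x61→b12/s0 MISS; vc=[20]
#4 0x7f→b15/s3 MISS; vc=[20,19]
#5 0xa1→b20/s0 VC-HIT; vc=[12,19]
#6 0xa6→b20/s0 L1-HIT; vc=[12,19]
#7 0x67→b12/s0 VC-HIT; vc=[20,19]
#8 0x61→b12/s0 L1-HIT; vc=[20,19]
#9 0xa0→b20/s0 VC-HIT; vc=[12,19]
#10 0xc1→b24/s0 MISS; vc=[12,19,20]
#11 0x61→b12/s0 VC-HIT; vc=[24,19,20]
#12 0xa5→b20/s0 VC-HIT; vc=[24,19,12]
#13 0xa6→b20/s0 L1-HIT; vc=[24,19,12]
#14 0x66→b12/s0 VC-HIT; vc=[24,19,20]
#15 0xa7→b20/s0 VC-HIT; vc=[24,19,12]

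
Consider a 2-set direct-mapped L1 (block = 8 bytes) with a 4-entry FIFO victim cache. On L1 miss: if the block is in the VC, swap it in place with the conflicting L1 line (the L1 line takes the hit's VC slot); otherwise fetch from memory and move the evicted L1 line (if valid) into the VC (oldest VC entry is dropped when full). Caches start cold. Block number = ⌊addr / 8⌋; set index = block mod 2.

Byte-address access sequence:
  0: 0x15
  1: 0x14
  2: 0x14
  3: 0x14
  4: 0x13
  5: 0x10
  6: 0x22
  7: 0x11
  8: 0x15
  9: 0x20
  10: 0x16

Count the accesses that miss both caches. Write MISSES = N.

MISSES = 2

  [0] addr=0x15 blk=2 s=0: MISS | VC []
  [1] addr=0x14 blk=2 s=0: L1-HIT | VC []
  [2] addr=0x14 blk=2 s=0: L1-HIT | VC []
  [3] addr=0x14 blk=2 s=0: L1-HIT | VC []
  [4] addr=0x13 blk=2 s=0: L1-HIT | VC []
  [5] addr=0x10 blk=2 s=0: L1-HIT | VC []
  [6] addr=0x22 blk=4 s=0: MISS | VC [2]
  [7] addr=0x11 blk=2 s=0: VC-HIT | VC [4]
  [8] addr=0x15 blk=2 s=0: L1-HIT | VC [4]
  [9] addr=0x20 blk=4 s=0: VC-HIT | VC [2]
  [10] addr=0x16 blk=2 s=0: VC-HIT | VC [4]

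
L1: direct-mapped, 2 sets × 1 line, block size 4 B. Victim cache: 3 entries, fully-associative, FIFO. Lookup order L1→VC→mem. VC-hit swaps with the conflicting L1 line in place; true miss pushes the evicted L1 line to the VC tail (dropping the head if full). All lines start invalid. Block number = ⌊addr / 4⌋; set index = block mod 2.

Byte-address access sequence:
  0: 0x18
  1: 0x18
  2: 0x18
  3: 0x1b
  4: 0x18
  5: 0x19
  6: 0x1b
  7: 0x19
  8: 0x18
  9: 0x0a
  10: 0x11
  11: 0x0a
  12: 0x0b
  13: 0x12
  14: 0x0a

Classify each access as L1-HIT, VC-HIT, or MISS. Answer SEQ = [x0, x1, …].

SEQ = [MISS, L1-HIT, L1-HIT, L1-HIT, L1-HIT, L1-HIT, L1-HIT, L1-HIT, L1-HIT, MISS, MISS, VC-HIT, L1-HIT, VC-HIT, VC-HIT]

0: 0x18 (blk 6, set 0) → MISS  vc=[]
1: 0x18 (blk 6, set 0) → L1-HIT  vc=[]
2: 0x18 (blk 6, set 0) → L1-HIT  vc=[]
3: 0x1b (blk 6, set 0) → L1-HIT  vc=[]
4: 0x18 (blk 6, set 0) → L1-HIT  vc=[]
5: 0x19 (blk 6, set 0) → L1-HIT  vc=[]
6: 0x1b (blk 6, set 0) → L1-HIT  vc=[]
7: 0x19 (blk 6, set 0) → L1-HIT  vc=[]
8: 0x18 (blk 6, set 0) → L1-HIT  vc=[]
9: 0xa (blk 2, set 0) → MISS  vc=[6]
10: 0x11 (blk 4, set 0) → MISS  vc=[6, 2]
11: 0xa (blk 2, set 0) → VC-HIT  vc=[6, 4]
12: 0xb (blk 2, set 0) → L1-HIT  vc=[6, 4]
13: 0x12 (blk 4, set 0) → VC-HIT  vc=[6, 2]
14: 0xa (blk 2, set 0) → VC-HIT  vc=[6, 4]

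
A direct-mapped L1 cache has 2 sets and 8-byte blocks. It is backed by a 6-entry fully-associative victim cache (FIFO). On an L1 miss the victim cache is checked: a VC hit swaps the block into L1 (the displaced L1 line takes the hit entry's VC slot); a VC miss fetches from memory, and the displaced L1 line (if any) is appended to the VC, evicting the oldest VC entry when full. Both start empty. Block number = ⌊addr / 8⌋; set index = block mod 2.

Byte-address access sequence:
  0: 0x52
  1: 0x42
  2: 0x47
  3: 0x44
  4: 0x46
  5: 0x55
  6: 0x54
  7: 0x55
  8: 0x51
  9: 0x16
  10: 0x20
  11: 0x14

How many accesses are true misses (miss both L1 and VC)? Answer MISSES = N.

MISSES = 4

0: 0x52 (blk 10, set 0) → MISS  vc=[]
1: 0x42 (blk 8, set 0) → MISS  vc=[10]
2: 0x47 (blk 8, set 0) → L1-HIT  vc=[10]
3: 0x44 (blk 8, set 0) → L1-HIT  vc=[10]
4: 0x46 (blk 8, set 0) → L1-HIT  vc=[10]
5: 0x55 (blk 10, set 0) → VC-HIT  vc=[8]
6: 0x54 (blk 10, set 0) → L1-HIT  vc=[8]
7: 0x55 (blk 10, set 0) → L1-HIT  vc=[8]
8: 0x51 (blk 10, set 0) → L1-HIT  vc=[8]
9: 0x16 (blk 2, set 0) → MISS  vc=[8, 10]
10: 0x20 (blk 4, set 0) → MISS  vc=[8, 10, 2]
11: 0x14 (blk 2, set 0) → VC-HIT  vc=[8, 10, 4]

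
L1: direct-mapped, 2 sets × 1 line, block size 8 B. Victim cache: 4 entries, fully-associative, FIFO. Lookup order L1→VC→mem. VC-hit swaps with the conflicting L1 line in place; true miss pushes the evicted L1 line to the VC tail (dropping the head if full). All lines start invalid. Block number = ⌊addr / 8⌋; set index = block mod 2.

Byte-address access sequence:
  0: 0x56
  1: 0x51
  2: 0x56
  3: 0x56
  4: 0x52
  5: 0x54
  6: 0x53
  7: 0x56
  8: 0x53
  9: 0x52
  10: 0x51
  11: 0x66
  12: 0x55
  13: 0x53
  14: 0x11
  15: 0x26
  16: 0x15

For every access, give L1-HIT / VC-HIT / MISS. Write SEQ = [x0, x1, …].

#0 0x56→b10/s0 MISS; vc=[]
#1 0x51→b10/s0 L1-HIT; vc=[]
#2 0x56→b10/s0 L1-HIT; vc=[]
#3 0x56→b10/s0 L1-HIT; vc=[]
#4 0x52→b10/s0 L1-HIT; vc=[]
#5 0x54→b10/s0 L1-HIT; vc=[]
#6 0x53→b10/s0 L1-HIT; vc=[]
#7 0x56→b10/s0 L1-HIT; vc=[]
#8 0x53→b10/s0 L1-HIT; vc=[]
#9 0x52→b10/s0 L1-HIT; vc=[]
#10 0x51→b10/s0 L1-HIT; vc=[]
#11 0x66→b12/s0 MISS; vc=[10]
#12 0x55→b10/s0 VC-HIT; vc=[12]
#13 0x53→b10/s0 L1-HIT; vc=[12]
#14 0x11→b2/s0 MISS; vc=[12,10]
#15 0x26→b4/s0 MISS; vc=[12,10,2]
#16 0x15→b2/s0 VC-HIT; vc=[12,10,4]

SEQ = [MISS, L1-HIT, L1-HIT, L1-HIT, L1-HIT, L1-HIT, L1-HIT, L1-HIT, L1-HIT, L1-HIT, L1-HIT, MISS, VC-HIT, L1-HIT, MISS, MISS, VC-HIT]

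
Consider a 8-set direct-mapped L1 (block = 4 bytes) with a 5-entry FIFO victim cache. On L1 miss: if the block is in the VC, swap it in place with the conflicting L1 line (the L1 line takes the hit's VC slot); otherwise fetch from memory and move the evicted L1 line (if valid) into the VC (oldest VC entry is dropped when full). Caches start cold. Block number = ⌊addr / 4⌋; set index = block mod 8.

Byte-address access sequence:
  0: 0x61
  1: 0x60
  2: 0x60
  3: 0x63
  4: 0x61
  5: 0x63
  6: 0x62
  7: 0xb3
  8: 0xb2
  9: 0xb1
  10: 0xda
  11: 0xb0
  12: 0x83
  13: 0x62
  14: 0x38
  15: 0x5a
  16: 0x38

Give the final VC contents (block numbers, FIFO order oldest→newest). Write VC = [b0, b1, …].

VC = [32, 54, 22]

  [0] addr=0x61 blk=24 s=0: MISS | VC []
  [1] addr=0x60 blk=24 s=0: L1-HIT | VC []
  [2] addr=0x60 blk=24 s=0: L1-HIT | VC []
  [3] addr=0x63 blk=24 s=0: L1-HIT | VC []
  [4] addr=0x61 blk=24 s=0: L1-HIT | VC []
  [5] addr=0x63 blk=24 s=0: L1-HIT | VC []
  [6] addr=0x62 blk=24 s=0: L1-HIT | VC []
  [7] addr=0xb3 blk=44 s=4: MISS | VC []
  [8] addr=0xb2 blk=44 s=4: L1-HIT | VC []
  [9] addr=0xb1 blk=44 s=4: L1-HIT | VC []
  [10] addr=0xda blk=54 s=6: MISS | VC []
  [11] addr=0xb0 blk=44 s=4: L1-HIT | VC []
  [12] addr=0x83 blk=32 s=0: MISS | VC [24]
  [13] addr=0x62 blk=24 s=0: VC-HIT | VC [32]
  [14] addr=0x38 blk=14 s=6: MISS | VC [32, 54]
  [15] addr=0x5a blk=22 s=6: MISS | VC [32, 54, 14]
  [16] addr=0x38 blk=14 s=6: VC-HIT | VC [32, 54, 22]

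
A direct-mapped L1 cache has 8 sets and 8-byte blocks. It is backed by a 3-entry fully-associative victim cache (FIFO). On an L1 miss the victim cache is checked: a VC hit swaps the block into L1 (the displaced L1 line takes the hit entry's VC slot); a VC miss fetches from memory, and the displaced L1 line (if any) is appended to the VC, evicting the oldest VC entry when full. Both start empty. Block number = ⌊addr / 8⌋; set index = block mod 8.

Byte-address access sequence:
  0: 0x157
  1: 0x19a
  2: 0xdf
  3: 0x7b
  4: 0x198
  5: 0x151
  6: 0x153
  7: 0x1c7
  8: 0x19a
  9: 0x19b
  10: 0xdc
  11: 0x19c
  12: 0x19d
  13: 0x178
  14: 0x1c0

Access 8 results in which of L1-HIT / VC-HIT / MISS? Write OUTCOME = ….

0: 0x157 (blk 42, set 2) → MISS  vc=[]
1: 0x19a (blk 51, set 3) → MISS  vc=[]
2: 0xdf (blk 27, set 3) → MISS  vc=[51]
3: 0x7b (blk 15, set 7) → MISS  vc=[51]
4: 0x198 (blk 51, set 3) → VC-HIT  vc=[27]
5: 0x151 (blk 42, set 2) → L1-HIT  vc=[27]
6: 0x153 (blk 42, set 2) → L1-HIT  vc=[27]
7: 0x1c7 (blk 56, set 0) → MISS  vc=[27]
8: 0x19a (blk 51, set 3) → L1-HIT  vc=[27]
9: 0x19b (blk 51, set 3) → L1-HIT  vc=[27]
10: 0xdc (blk 27, set 3) → VC-HIT  vc=[51]
11: 0x19c (blk 51, set 3) → VC-HIT  vc=[27]
12: 0x19d (blk 51, set 3) → L1-HIT  vc=[27]
13: 0x178 (blk 47, set 7) → MISS  vc=[27, 15]
14: 0x1c0 (blk 56, set 0) → L1-HIT  vc=[27, 15]

OUTCOME = L1-HIT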